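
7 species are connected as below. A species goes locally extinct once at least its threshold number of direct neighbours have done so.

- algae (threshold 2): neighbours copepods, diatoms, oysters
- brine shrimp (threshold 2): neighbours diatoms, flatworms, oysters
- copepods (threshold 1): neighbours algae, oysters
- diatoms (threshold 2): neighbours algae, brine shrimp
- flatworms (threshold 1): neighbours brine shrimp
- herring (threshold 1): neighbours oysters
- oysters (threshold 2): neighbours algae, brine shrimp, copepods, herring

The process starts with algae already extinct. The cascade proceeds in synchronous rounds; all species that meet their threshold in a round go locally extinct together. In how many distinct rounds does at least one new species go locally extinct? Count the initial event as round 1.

4

Round 1 — algae goes locally extinct (initial).
Round 2 — checking thresholds:
  copepods: 1 of 2 neighbours ≥ 1, goes locally extinct.
  diatoms: 1 of 2 neighbours < 2, below threshold.
  oysters: 1 of 4 neighbours < 2, below threshold.
Round 3 — checking thresholds:
  diatoms: 1 of 2 neighbours < 2, below threshold.
  oysters: 2 of 4 neighbours ≥ 2, goes locally extinct.
Round 4 — checking thresholds:
  brine shrimp: 1 of 3 neighbours < 2, below threshold.
  diatoms: 1 of 2 neighbours < 2, below threshold.
  herring: 1 of 1 neighbours ≥ 1, goes locally extinct.
Round 5 — no new extinctions; cascade stops.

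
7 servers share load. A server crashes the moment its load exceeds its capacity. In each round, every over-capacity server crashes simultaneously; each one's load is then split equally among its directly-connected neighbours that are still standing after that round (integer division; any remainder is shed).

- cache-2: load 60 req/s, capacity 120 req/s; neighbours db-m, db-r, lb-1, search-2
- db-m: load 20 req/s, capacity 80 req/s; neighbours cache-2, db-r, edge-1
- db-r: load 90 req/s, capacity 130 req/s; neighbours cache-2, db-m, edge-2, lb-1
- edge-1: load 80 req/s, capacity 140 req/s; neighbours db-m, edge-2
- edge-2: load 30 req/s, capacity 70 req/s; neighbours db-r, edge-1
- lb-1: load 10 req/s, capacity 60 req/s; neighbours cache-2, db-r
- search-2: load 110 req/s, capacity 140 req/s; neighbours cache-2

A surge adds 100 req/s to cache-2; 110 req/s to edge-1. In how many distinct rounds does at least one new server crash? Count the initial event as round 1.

4

Round 1 — cache-2 at 160 > 120; edge-1 at 190 > 140. cache-2, edge-1 crash.
  cache-2 sheds 160 req/s to db-m, db-r, lb-1, search-2: 40 each.
    db-m: 20+40 = 60 ≤ 80
    db-r: 90+40 = 130 ≤ 130
    lb-1: 10+40 = 50 ≤ 60
    search-2: 110+40 = 150 > 140
  edge-1 sheds 190 req/s to db-m, edge-2: 95 each.
    db-m: 60+95 = 155 > 80
    edge-2: 30+95 = 125 > 70
Round 2 — db-m, edge-2, search-2 crash.
  db-m sheds 155 req/s to db-r: 155 each.
    db-r: 130+155 = 285 > 130
  edge-2 sheds 125 req/s to db-r: 125 each.
    db-r: 285+125 = 410 > 130
  search-2 sheds 150 req/s: no online neighbours, lost.
Round 3 — db-r crashes.
  db-r sheds 410 req/s to lb-1: 410 each.
    lb-1: 50+410 = 460 > 60
Round 4 — lb-1 crashes.
  lb-1 sheds 460 req/s: no online neighbours, lost.
No further crashes.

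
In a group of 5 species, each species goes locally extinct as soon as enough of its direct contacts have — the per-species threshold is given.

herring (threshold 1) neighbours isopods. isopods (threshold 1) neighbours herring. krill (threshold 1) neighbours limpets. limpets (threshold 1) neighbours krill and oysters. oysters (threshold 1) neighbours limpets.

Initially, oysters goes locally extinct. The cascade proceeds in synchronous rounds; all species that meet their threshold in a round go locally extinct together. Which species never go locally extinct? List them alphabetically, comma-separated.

Round 1 — oysters goes locally extinct (initial).
Round 2 — checking thresholds:
  limpets: 1 of 2 neighbours ≥ 1, goes locally extinct.
Round 3 — checking thresholds:
  krill: 1 of 1 neighbours ≥ 1, goes locally extinct.
Round 4 — no new extinctions; cascade stops.

herring, isopods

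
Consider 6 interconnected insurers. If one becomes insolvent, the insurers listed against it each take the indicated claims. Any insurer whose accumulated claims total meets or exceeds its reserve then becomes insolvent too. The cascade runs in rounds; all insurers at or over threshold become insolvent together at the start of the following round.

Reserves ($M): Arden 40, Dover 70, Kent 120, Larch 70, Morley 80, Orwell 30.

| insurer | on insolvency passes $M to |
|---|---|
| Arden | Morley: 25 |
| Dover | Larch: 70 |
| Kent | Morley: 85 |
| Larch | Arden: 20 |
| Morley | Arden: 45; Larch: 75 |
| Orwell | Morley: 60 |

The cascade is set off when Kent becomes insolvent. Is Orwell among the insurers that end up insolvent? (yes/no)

Round 1 — Kent becomes insolvent (initial).
  Morley: +85 → 85 ≥ 80
Round 2 — Morley becomes insolvent.
  Arden: +45 → 45 ≥ 40
  Larch: +75 → 75 ≥ 70
Round 3 — Arden, Larch become insolvent.
No further insolvencies.

no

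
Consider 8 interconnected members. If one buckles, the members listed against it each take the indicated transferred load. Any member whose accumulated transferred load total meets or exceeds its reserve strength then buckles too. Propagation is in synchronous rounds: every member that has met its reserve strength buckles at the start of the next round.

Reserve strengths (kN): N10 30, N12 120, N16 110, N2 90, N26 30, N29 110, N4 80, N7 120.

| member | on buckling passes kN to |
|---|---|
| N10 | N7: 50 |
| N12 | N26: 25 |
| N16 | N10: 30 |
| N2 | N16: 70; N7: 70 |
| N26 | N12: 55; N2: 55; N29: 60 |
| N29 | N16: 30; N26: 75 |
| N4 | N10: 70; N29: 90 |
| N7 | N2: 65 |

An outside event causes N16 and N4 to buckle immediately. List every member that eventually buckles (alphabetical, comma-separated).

Round 1 — N16, N4 buckle (initial).
  N10: +30+70 → 100 ≥ 30
  N29: +90 → 90 < 110
Round 2 — N10 buckles.
  N7: +50 → 50 < 120
No further bucklings.

N10, N16, N4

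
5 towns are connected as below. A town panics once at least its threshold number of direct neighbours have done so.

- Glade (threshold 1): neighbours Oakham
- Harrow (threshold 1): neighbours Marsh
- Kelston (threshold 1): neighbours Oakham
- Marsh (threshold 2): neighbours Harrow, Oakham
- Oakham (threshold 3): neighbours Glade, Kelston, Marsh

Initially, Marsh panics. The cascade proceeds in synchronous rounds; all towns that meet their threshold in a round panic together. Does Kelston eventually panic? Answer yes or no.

no

Round 1 — Marsh panics (initial).
Round 2 — checking thresholds:
  Harrow: 1 of 1 neighbours ≥ 1, panics.
  Oakham: 1 of 3 neighbours < 3, holds.
Round 3 — no new panics; cascade stops.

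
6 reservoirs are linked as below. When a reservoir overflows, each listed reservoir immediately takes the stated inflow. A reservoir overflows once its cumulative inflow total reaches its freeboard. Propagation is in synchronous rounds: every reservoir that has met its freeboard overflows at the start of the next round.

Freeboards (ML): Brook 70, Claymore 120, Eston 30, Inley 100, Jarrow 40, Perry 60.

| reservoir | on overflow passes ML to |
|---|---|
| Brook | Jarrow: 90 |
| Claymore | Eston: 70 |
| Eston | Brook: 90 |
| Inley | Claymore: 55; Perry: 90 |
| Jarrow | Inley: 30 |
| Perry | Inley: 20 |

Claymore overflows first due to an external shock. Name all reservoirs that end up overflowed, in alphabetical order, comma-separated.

Brook, Claymore, Eston, Jarrow

Round 1 — Claymore overflows (initial).
  Eston: +70 → 70 ≥ 30
Round 2 — Eston overflows.
  Brook: +90 → 90 ≥ 70
Round 3 — Brook overflows.
  Jarrow: +90 → 90 ≥ 40
Round 4 — Jarrow overflows.
  Inley: +30 → 30 < 100
No further overflows.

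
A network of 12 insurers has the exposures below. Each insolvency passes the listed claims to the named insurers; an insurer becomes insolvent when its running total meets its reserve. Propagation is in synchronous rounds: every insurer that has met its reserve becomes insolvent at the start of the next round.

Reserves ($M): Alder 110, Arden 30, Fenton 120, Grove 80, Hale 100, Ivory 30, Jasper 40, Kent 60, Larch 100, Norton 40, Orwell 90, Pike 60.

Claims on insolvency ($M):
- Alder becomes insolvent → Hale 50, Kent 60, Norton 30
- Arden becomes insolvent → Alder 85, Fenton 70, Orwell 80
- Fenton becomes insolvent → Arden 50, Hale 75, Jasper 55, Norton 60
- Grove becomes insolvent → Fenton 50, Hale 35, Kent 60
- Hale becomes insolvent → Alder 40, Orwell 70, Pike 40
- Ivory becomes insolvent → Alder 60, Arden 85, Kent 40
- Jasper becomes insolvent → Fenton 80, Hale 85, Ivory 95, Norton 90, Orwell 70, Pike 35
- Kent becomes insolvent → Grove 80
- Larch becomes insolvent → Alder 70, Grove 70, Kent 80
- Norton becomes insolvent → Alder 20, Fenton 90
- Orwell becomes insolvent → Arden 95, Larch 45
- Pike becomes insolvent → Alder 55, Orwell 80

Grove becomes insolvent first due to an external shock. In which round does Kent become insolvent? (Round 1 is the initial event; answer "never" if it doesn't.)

Round 1 — Grove becomes insolvent (initial).
  Fenton: +50 → 50 < 120
  Hale: +35 → 35 < 100
  Kent: +60 → 60 ≥ 60
Round 2 — Kent becomes insolvent.
No further insolvencies.

2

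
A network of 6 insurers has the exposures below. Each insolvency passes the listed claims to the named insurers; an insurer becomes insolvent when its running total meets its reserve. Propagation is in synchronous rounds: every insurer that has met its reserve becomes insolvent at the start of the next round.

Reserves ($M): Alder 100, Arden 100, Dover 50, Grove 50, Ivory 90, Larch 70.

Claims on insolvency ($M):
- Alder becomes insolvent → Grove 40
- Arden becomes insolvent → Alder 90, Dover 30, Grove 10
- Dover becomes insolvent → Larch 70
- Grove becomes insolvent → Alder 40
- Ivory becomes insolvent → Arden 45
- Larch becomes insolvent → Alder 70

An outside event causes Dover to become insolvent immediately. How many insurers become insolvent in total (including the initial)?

2

Round 1 — Dover becomes insolvent (initial).
  Larch: +70 → 70 ≥ 70
Round 2 — Larch becomes insolvent.
  Alder: +70 → 70 < 100
No further insolvencies.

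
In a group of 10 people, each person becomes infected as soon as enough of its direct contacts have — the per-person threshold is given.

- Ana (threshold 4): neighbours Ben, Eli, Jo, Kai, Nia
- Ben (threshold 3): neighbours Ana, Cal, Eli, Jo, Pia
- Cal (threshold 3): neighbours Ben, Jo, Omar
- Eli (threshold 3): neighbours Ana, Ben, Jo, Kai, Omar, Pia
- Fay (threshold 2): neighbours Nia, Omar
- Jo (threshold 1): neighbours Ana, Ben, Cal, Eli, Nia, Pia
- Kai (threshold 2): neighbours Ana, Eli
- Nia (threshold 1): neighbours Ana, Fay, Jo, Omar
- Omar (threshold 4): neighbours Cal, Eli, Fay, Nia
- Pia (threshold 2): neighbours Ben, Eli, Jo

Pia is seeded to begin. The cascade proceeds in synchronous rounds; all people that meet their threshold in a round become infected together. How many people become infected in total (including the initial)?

Round 1 — Pia becomes infected (initial).
Round 2 — checking thresholds:
  Ben: 1 of 5 neighbours < 3, below threshold.
  Eli: 1 of 6 neighbours < 3, below threshold.
  Jo: 1 of 6 neighbours ≥ 1, becomes infected.
Round 3 — checking thresholds:
  Ana: 1 of 5 neighbours < 4, below threshold.
  Ben: 2 of 5 neighbours < 3, below threshold.
  Cal: 1 of 3 neighbours < 3, below threshold.
  Eli: 2 of 6 neighbours < 3, below threshold.
  Nia: 1 of 4 neighbours ≥ 1, becomes infected.
Round 4 — no new infections; cascade stops.

3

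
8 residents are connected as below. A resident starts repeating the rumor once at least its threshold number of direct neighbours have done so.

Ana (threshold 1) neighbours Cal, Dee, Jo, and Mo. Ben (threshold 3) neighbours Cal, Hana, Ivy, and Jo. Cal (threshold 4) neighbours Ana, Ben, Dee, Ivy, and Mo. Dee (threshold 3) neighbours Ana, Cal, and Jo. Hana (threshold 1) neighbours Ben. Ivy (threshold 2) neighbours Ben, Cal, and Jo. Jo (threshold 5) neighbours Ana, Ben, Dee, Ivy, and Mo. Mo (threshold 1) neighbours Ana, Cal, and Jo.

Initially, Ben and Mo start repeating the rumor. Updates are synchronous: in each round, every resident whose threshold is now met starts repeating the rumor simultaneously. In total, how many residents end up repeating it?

4

Round 1 — Ben, Mo start repeating the rumor (initial).
Round 2 — checking thresholds:
  Ana: 1 of 4 neighbours ≥ 1, starts repeating the rumor.
  Cal: 2 of 5 neighbours < 4, holds.
  Hana: 1 of 1 neighbours ≥ 1, starts repeating the rumor.
  Ivy: 1 of 3 neighbours < 2, holds.
  Jo: 2 of 5 neighbours < 5, holds.
Round 3 — no new spreads; cascade stops.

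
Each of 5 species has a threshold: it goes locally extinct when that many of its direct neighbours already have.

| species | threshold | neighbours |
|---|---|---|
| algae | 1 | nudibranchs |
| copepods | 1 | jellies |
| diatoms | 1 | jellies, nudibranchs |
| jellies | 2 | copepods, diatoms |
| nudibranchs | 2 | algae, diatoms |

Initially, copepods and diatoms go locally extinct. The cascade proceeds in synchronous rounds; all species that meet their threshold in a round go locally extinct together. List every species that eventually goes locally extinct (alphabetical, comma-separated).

Round 1 — copepods, diatoms go locally extinct (initial).
Round 2 — checking thresholds:
  jellies: 2 of 2 neighbours ≥ 2, goes locally extinct.
  nudibranchs: 1 of 2 neighbours < 2, not yet.
Round 3 — no new extinctions; cascade stops.

copepods, diatoms, jellies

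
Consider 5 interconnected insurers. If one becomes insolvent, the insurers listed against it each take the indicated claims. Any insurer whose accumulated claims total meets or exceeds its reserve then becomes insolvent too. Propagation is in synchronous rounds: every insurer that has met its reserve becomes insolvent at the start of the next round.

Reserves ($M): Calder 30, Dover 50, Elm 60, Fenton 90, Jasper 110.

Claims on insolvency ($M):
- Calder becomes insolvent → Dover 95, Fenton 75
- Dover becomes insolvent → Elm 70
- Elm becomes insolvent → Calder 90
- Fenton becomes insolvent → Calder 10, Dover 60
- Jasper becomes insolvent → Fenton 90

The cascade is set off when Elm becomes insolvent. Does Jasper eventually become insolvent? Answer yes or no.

Round 1 — Elm becomes insolvent (initial).
  Calder: +90 → 90 ≥ 30
Round 2 — Calder becomes insolvent.
  Dover: +95 → 95 ≥ 50
  Fenton: +75 → 75 < 90
Round 3 — Dover becomes insolvent.
No further insolvencies.

no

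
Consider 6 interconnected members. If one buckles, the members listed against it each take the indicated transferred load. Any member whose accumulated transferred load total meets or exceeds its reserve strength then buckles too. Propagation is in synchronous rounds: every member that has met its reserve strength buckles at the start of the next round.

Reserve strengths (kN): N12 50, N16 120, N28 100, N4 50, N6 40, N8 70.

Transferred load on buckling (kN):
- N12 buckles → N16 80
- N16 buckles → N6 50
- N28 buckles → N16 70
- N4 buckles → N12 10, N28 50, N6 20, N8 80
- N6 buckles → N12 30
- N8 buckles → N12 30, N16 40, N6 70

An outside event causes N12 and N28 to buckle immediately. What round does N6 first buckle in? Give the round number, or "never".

Round 1 — N12, N28 buckle (initial).
  N16: +80+70 → 150 ≥ 120
Round 2 — N16 buckles.
  N6: +50 → 50 ≥ 40
Round 3 — N6 buckles.
No further bucklings.

3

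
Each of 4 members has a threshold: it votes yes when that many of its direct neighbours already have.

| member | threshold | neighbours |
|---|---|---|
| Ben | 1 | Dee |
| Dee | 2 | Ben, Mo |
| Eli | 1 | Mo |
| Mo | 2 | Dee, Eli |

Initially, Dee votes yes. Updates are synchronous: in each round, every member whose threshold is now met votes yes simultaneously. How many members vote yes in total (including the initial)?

Round 1 — Dee votes yes (initial).
Round 2 — checking thresholds:
  Ben: 1 of 1 neighbours ≥ 1, votes yes.
  Mo: 1 of 2 neighbours < 2, holds.
Round 3 — no new yes votes; cascade stops.

2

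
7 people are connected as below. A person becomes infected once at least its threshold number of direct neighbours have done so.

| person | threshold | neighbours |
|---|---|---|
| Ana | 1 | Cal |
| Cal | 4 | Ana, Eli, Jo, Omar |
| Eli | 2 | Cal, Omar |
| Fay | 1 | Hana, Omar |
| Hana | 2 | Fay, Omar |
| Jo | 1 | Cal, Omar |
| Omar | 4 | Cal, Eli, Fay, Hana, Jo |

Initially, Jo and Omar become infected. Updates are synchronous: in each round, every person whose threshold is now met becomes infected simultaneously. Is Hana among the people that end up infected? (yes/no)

Round 1 — Jo, Omar become infected (initial).
Round 2 — checking thresholds:
  Cal: 2 of 4 neighbours < 4, below threshold.
  Eli: 1 of 2 neighbours < 2, below threshold.
  Fay: 1 of 2 neighbours ≥ 1, becomes infected.
  Hana: 1 of 2 neighbours < 2, below threshold.
Round 3 — checking thresholds:
  Cal: 2 of 4 neighbours < 4, below threshold.
  Eli: 1 of 2 neighbours < 2, below threshold.
  Hana: 2 of 2 neighbours ≥ 2, becomes infected.
Round 4 — no new infections; cascade stops.

yes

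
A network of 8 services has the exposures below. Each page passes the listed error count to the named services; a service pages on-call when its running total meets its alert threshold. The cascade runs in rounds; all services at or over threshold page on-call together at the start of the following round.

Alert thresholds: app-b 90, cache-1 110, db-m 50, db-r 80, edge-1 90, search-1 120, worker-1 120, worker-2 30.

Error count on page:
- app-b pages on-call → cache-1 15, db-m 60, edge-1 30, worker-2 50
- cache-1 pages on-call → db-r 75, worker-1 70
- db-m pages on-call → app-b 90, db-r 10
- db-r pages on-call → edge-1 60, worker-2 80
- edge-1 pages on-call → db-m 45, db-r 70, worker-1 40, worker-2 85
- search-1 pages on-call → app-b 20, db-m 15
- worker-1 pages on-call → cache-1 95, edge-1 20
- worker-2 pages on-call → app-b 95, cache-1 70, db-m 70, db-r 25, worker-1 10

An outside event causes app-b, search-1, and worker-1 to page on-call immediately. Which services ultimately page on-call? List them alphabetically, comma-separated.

Round 1 — app-b, search-1, worker-1 page on-call (initial).
  cache-1: +15+95 → 110 ≥ 110
  db-m: +60+15 → 75 ≥ 50
  edge-1: +30+20 → 50 < 90
  worker-2: +50 → 50 ≥ 30
Round 2 — cache-1, db-m, worker-2 page on-call.
  db-r: +75+10+25 → 110 ≥ 80
Round 3 — db-r pages on-call.
  edge-1: +60 → 110 ≥ 90
Round 4 — edge-1 pages on-call.
No further pages.

app-b, cache-1, db-m, db-r, edge-1, search-1, worker-1, worker-2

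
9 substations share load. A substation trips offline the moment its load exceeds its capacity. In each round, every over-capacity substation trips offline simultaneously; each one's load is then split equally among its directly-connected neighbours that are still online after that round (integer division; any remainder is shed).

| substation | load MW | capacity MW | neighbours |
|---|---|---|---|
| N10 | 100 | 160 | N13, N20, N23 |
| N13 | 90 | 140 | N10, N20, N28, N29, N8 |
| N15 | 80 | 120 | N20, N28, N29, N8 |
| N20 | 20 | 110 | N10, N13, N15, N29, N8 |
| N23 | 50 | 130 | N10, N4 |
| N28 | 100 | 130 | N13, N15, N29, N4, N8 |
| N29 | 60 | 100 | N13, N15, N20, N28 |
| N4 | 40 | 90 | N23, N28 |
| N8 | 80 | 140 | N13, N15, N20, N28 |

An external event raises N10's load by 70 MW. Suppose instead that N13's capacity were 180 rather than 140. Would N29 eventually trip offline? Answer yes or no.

no

With N13's capacity at 180:
Round 1 — N10 at 170 > 160. N10 trips offline.
  N10 sheds 170 MW to N13, N20, N23: 56 each (2 lost).
    N13: 90+56 = 146 ≤ 180
    N20: 20+56 = 76 ≤ 110
    N23: 50+56 = 106 ≤ 130
No further trips.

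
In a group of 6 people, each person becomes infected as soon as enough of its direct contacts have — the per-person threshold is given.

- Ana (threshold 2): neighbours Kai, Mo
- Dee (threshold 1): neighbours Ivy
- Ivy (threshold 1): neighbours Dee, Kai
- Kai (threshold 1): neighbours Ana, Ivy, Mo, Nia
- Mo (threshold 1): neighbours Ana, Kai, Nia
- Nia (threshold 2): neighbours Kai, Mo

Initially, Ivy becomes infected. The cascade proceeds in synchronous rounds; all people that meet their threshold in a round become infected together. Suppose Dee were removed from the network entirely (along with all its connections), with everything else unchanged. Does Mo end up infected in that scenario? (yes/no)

yes

With Dee removed:
Round 1 — Ivy becomes infected (initial).
Round 2 — checking thresholds:
  Kai: 1 of 4 neighbours ≥ 1, becomes infected.
Round 3 — checking thresholds:
  Ana: 1 of 2 neighbours < 2, not yet.
  Mo: 1 of 3 neighbours ≥ 1, becomes infected.
  Nia: 1 of 2 neighbours < 2, not yet.
Round 4 — checking thresholds:
  Ana: 2 of 2 neighbours ≥ 2, becomes infected.
  Nia: 2 of 2 neighbours ≥ 2, becomes infected.
Round 5 — no new infections; cascade stops.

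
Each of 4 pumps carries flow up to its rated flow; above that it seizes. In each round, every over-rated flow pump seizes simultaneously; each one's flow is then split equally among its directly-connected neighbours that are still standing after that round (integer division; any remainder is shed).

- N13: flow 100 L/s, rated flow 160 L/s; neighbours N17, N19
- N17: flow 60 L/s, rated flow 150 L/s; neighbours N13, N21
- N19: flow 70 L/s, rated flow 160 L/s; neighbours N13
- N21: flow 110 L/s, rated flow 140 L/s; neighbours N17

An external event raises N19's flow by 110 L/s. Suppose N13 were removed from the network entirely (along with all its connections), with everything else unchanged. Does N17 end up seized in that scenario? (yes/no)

With N13 removed:
Round 1 — N19 at 180 > 160. N19 seizes.
  N19 sheds 180 L/s: no online neighbours, lost.
No further seizures.

no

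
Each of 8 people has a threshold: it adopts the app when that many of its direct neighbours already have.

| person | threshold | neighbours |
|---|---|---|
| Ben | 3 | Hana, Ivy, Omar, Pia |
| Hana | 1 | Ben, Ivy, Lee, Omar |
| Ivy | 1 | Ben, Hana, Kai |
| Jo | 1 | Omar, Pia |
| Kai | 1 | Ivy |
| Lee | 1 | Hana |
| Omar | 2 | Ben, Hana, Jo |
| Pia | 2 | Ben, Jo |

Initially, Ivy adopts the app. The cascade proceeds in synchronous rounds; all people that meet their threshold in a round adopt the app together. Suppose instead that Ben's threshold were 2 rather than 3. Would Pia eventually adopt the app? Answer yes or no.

With Ben's threshold at 2:
Round 1 — Ivy adopts the app (initial).
Round 2 — checking thresholds:
  Ben: 1 of 4 neighbours < 2, not yet.
  Hana: 1 of 4 neighbours ≥ 1, adopts the app.
  Kai: 1 of 1 neighbours ≥ 1, adopts the app.
Round 3 — checking thresholds:
  Ben: 2 of 4 neighbours ≥ 2, adopts the app.
  Lee: 1 of 1 neighbours ≥ 1, adopts the app.
  Omar: 1 of 3 neighbours < 2, not yet.
Round 4 — checking thresholds:
  Omar: 2 of 3 neighbours ≥ 2, adopts the app.
  Pia: 1 of 2 neighbours < 2, not yet.
Round 5 — checking thresholds:
  Jo: 1 of 2 neighbours ≥ 1, adopts the app.
  Pia: 1 of 2 neighbours < 2, not yet.
Round 6 — checking thresholds:
  Pia: 2 of 2 neighbours ≥ 2, adopts the app.
Round 7 — no new adoptions; cascade stops.

yes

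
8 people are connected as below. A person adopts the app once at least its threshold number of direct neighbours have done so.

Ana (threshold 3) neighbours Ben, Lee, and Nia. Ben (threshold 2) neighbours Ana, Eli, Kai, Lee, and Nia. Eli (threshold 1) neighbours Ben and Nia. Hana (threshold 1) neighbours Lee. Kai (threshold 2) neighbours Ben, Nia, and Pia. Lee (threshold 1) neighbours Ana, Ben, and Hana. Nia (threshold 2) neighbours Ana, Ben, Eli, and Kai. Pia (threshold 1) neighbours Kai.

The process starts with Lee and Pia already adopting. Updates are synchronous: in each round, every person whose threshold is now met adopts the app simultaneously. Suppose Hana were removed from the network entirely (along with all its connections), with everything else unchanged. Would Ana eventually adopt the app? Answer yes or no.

no

With Hana removed:
Round 1 — Lee, Pia adopt the app (initial).
Round 2 — no new adoptions; cascade stops.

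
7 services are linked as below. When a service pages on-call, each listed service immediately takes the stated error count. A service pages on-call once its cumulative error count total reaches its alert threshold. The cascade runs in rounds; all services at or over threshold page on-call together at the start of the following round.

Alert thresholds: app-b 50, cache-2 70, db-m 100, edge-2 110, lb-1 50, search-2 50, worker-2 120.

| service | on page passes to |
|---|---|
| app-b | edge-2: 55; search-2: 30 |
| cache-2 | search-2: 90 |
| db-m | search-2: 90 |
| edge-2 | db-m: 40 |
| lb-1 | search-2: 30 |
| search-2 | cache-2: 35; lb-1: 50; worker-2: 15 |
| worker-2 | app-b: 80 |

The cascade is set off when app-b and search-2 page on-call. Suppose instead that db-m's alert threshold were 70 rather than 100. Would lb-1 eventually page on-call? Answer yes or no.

With db-m's alert threshold at 70:
Round 1 — app-b, search-2 page on-call (initial).
  cache-2: +35 → 35 < 70
  edge-2: +55 → 55 < 110
  lb-1: +50 → 50 ≥ 50
  worker-2: +15 → 15 < 120
Round 2 — lb-1 pages on-call.
No further pages.

yes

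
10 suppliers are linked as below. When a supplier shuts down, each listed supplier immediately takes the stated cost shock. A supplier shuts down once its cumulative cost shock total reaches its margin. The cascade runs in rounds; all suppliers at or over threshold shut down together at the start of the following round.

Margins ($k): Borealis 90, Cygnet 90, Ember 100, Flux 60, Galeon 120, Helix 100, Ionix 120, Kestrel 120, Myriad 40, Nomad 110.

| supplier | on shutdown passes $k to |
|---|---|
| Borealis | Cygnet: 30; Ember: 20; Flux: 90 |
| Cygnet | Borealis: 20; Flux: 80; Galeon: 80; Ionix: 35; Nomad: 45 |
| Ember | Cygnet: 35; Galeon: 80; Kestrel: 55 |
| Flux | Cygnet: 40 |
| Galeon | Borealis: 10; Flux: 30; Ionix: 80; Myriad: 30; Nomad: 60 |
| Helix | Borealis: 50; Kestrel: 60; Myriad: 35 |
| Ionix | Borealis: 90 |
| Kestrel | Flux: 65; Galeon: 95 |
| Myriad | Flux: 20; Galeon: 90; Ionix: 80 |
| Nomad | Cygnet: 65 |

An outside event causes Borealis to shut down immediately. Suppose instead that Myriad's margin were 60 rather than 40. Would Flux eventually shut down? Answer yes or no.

yes

With Myriad's margin at 60:
Round 1 — Borealis shuts down (initial).
  Cygnet: +30 → 30 < 90
  Ember: +20 → 20 < 100
  Flux: +90 → 90 ≥ 60
Round 2 — Flux shuts down.
  Cygnet: +40 → 70 < 90
No further shutdowns.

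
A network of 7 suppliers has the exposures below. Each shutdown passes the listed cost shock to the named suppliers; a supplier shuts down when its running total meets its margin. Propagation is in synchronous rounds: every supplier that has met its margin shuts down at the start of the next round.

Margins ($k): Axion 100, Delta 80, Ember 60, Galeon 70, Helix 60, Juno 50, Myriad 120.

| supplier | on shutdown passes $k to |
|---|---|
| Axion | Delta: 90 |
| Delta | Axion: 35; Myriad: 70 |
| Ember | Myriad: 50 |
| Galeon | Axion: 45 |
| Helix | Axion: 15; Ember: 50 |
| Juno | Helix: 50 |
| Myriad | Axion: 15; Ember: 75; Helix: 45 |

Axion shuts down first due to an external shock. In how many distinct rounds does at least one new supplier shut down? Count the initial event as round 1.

Round 1 — Axion shuts down (initial).
  Delta: +90 → 90 ≥ 80
Round 2 — Delta shuts down.
  Myriad: +70 → 70 < 120
No further shutdowns.

2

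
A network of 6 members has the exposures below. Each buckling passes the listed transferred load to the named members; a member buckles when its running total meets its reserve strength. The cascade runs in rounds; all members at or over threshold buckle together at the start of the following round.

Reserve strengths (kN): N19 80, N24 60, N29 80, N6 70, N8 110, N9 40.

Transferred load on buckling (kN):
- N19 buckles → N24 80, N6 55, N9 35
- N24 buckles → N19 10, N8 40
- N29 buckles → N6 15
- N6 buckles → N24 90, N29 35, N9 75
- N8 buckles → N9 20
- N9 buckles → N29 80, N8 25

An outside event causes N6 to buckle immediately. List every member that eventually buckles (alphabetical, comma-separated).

N24, N29, N6, N9

Round 1 — N6 buckles (initial).
  N24: +90 → 90 ≥ 60
  N29: +35 → 35 < 80
  N9: +75 → 75 ≥ 40
Round 2 — N24, N9 buckle.
  N19: +10 → 10 < 80
  N29: +80 → 115 ≥ 80
  N8: +40+25 → 65 < 110
Round 3 — N29 buckles.
No further bucklings.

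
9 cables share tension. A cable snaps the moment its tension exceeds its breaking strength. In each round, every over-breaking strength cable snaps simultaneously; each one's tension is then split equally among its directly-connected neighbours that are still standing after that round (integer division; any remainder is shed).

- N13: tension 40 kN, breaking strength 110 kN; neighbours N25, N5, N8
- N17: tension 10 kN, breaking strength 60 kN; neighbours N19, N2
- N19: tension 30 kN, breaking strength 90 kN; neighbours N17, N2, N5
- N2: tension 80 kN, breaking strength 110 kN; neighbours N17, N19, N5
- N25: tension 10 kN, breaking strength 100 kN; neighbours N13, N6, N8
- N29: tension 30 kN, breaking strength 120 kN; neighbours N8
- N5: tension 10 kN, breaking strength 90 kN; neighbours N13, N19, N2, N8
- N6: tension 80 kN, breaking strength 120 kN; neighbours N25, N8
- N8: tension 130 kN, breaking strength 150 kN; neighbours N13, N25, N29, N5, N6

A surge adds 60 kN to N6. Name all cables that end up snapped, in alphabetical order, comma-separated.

N13, N17, N19, N2, N25, N5, N6, N8

Round 1 — N6 at 140 > 120. N6 snaps.
  N6 sheds 140 kN to N25, N8: 70 each.
    N25: 10+70 = 80 ≤ 100
    N8: 130+70 = 200 > 150
Round 2 — N8 snaps.
  N8 sheds 200 kN to N13, N25, N29, N5: 50 each.
    N13: 40+50 = 90 ≤ 110
    N25: 80+50 = 130 > 100
    N29: 30+50 = 80 ≤ 120
    N5: 10+50 = 60 ≤ 90
Round 3 — N25 snaps.
  N25 sheds 130 kN to N13: 130 each.
    N13: 90+130 = 220 > 110
Round 4 — N13 snaps.
  N13 sheds 220 kN to N5: 220 each.
    N5: 60+220 = 280 > 90
Round 5 — N5 snaps.
  N5 sheds 280 kN to N19, N2: 140 each.
    N19: 30+140 = 170 > 90
    N2: 80+140 = 220 > 110
Round 6 — N19, N2 snap.
  N19 sheds 170 kN to N17: 170 each.
    N17: 10+170 = 180 > 60
  N2 sheds 220 kN to N17: 220 each.
    N17: 180+220 = 400 > 60
Round 7 — N17 snaps.
  N17 sheds 400 kN: no online neighbours, lost.
No further breaks.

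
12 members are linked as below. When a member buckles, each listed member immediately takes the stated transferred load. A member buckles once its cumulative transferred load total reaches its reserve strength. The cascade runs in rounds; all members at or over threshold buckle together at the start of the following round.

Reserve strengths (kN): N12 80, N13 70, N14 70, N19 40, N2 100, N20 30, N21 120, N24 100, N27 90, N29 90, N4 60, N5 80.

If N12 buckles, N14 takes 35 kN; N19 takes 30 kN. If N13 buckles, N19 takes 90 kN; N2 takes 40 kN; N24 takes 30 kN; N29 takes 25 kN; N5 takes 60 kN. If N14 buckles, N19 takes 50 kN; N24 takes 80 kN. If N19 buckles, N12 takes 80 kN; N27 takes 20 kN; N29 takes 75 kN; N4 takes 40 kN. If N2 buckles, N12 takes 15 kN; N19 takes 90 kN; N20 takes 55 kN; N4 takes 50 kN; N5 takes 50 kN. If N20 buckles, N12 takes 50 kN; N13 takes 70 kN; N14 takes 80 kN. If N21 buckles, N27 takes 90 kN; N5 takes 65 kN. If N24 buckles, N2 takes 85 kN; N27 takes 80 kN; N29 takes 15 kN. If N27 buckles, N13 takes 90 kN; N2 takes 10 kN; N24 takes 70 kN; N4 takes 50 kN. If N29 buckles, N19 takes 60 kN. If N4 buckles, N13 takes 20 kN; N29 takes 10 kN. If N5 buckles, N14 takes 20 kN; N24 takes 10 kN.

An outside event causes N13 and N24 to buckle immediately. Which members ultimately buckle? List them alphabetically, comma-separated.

Round 1 — N13, N24 buckle (initial).
  N19: +90 → 90 ≥ 40
  N2: +40+85 → 125 ≥ 100
  N27: +80 → 80 < 90
  N29: +25+15 → 40 < 90
  N5: +60 → 60 < 80
Round 2 — N19, N2 buckle.
  N12: +80+15 → 95 ≥ 80
  N20: +55 → 55 ≥ 30
  N27: +20 → 100 ≥ 90
  N29: +75 → 115 ≥ 90
  N4: +40+50 → 90 ≥ 60
  N5: +50 → 110 ≥ 80
Round 3 — N12, N20, N27, N29, N4, N5 buckle.
  N14: +35+80+20 → 135 ≥ 70
Round 4 — N14 buckles.
No further bucklings.

N12, N13, N14, N19, N2, N20, N24, N27, N29, N4, N5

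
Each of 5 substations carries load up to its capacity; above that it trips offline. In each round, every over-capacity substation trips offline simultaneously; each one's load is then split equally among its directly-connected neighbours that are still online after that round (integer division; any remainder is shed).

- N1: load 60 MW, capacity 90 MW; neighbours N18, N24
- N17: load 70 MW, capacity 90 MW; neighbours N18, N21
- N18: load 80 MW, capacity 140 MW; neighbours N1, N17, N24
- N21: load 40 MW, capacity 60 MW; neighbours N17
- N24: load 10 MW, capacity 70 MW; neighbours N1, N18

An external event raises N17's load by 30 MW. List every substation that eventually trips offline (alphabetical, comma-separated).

N17, N21

Round 1 — N17 at 100 > 90. N17 trips offline.
  N17 sheds 100 MW to N18, N21: 50 each.
    N18: 80+50 = 130 ≤ 140
    N21: 40+50 = 90 > 60
Round 2 — N21 trips offline.
  N21 sheds 90 MW: no online neighbours, lost.
No further trips.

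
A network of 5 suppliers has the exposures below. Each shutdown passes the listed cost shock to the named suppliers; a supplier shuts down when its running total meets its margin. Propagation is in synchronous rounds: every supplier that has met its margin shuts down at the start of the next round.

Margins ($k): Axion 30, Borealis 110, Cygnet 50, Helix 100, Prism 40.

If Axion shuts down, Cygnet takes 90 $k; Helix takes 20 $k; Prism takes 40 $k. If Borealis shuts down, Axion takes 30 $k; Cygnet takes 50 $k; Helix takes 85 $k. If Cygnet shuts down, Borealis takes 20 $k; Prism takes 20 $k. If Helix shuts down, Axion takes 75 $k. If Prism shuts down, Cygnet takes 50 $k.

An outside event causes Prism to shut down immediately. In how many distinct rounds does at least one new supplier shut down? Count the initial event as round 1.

Round 1 — Prism shuts down (initial).
  Cygnet: +50 → 50 ≥ 50
Round 2 — Cygnet shuts down.
  Borealis: +20 → 20 < 110
No further shutdowns.

2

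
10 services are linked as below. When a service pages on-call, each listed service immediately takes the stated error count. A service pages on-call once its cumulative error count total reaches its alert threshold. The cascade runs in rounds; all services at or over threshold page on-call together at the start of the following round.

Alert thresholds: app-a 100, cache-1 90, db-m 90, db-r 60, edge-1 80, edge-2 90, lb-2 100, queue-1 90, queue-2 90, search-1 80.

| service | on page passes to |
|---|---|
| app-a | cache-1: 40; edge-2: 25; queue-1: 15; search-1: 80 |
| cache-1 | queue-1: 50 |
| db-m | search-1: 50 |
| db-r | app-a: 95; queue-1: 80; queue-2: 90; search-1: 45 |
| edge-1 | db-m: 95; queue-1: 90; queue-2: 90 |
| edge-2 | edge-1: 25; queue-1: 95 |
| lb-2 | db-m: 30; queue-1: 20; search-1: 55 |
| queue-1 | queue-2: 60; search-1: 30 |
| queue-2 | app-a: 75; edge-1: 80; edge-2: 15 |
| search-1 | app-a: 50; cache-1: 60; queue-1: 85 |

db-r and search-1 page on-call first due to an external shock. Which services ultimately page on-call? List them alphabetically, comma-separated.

Round 1 — db-r, search-1 page on-call (initial).
  app-a: +95+50 → 145 ≥ 100
  cache-1: +60 → 60 < 90
  queue-1: +80+85 → 165 ≥ 90
  queue-2: +90 → 90 ≥ 90
Round 2 — app-a, queue-1, queue-2 page on-call.
  cache-1: +40 → 100 ≥ 90
  edge-1: +80 → 80 ≥ 80
  edge-2: +25+15 → 40 < 90
Round 3 — cache-1, edge-1 page on-call.
  db-m: +95 → 95 ≥ 90
Round 4 — db-m pages on-call.
No further pages.

app-a, cache-1, db-m, db-r, edge-1, queue-1, queue-2, search-1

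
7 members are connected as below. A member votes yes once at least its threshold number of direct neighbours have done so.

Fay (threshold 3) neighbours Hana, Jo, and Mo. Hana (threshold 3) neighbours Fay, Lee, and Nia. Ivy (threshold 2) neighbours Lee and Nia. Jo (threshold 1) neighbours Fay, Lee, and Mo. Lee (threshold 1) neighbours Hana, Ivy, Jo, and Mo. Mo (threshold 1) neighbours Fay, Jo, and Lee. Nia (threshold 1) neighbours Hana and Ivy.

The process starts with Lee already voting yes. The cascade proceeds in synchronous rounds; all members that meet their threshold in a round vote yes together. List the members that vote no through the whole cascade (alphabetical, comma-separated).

Fay, Hana, Ivy, Nia

Round 1 — Lee votes yes (initial).
Round 2 — checking thresholds:
  Hana: 1 of 3 neighbours < 3, below threshold.
  Ivy: 1 of 2 neighbours < 2, below threshold.
  Jo: 1 of 3 neighbours ≥ 1, votes yes.
  Mo: 1 of 3 neighbours ≥ 1, votes yes.
Round 3 — no new yes votes; cascade stops.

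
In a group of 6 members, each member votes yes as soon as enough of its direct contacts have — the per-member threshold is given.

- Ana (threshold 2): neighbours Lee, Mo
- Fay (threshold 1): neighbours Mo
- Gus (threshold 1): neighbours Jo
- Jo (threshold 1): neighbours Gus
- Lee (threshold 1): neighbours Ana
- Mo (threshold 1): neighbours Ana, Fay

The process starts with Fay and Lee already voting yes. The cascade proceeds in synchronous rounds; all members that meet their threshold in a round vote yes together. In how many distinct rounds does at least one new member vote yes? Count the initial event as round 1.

3

Round 1 — Fay, Lee vote yes (initial).
Round 2 — checking thresholds:
  Ana: 1 of 2 neighbours < 2, below threshold.
  Mo: 1 of 2 neighbours ≥ 1, votes yes.
Round 3 — checking thresholds:
  Ana: 2 of 2 neighbours ≥ 2, votes yes.
Round 4 — no new yes votes; cascade stops.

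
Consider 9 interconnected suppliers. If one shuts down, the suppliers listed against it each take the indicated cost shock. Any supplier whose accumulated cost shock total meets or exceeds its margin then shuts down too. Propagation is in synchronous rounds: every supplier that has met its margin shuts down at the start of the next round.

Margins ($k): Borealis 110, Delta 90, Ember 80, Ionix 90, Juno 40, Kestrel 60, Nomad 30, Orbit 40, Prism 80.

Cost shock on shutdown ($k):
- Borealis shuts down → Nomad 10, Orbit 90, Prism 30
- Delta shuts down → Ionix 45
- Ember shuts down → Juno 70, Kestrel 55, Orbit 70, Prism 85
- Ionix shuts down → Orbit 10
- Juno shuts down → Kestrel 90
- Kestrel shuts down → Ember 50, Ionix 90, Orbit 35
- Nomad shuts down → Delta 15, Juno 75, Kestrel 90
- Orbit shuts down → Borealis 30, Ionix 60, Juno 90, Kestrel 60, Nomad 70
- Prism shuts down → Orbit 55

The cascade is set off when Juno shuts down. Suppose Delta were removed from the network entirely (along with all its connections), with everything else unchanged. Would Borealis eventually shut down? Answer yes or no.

no

With Delta removed:
Round 1 — Juno shuts down (initial).
  Kestrel: +90 → 90 ≥ 60
Round 2 — Kestrel shuts down.
  Ember: +50 → 50 < 80
  Ionix: +90 → 90 ≥ 90
  Orbit: +35 → 35 < 40
Round 3 — Ionix shuts down.
  Orbit: +10 → 45 ≥ 40
Round 4 — Orbit shuts down.
  Borealis: +30 → 30 < 110
  Nomad: +70 → 70 ≥ 30
Round 5 — Nomad shuts down.
No further shutdowns.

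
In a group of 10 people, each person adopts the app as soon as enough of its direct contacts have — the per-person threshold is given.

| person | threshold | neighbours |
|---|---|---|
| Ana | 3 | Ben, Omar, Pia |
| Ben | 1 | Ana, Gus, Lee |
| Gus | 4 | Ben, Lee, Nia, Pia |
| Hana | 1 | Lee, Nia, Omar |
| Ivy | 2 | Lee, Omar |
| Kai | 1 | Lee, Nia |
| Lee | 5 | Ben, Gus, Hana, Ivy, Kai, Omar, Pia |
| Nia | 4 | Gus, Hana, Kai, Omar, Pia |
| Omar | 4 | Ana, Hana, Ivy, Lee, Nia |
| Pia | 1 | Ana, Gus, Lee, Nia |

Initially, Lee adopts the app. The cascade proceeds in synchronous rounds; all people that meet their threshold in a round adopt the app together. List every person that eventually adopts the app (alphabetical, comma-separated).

Ben, Hana, Kai, Lee, Pia

Round 1 — Lee adopts the app (initial).
Round 2 — checking thresholds:
  Ben: 1 of 3 neighbours ≥ 1, adopts the app.
  Gus: 1 of 4 neighbours < 4, holds.
  Hana: 1 of 3 neighbours ≥ 1, adopts the app.
  Ivy: 1 of 2 neighbours < 2, holds.
  Kai: 1 of 2 neighbours ≥ 1, adopts the app.
  Omar: 1 of 5 neighbours < 4, holds.
  Pia: 1 of 4 neighbours ≥ 1, adopts the app.
Round 3 — no new adoptions; cascade stops.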